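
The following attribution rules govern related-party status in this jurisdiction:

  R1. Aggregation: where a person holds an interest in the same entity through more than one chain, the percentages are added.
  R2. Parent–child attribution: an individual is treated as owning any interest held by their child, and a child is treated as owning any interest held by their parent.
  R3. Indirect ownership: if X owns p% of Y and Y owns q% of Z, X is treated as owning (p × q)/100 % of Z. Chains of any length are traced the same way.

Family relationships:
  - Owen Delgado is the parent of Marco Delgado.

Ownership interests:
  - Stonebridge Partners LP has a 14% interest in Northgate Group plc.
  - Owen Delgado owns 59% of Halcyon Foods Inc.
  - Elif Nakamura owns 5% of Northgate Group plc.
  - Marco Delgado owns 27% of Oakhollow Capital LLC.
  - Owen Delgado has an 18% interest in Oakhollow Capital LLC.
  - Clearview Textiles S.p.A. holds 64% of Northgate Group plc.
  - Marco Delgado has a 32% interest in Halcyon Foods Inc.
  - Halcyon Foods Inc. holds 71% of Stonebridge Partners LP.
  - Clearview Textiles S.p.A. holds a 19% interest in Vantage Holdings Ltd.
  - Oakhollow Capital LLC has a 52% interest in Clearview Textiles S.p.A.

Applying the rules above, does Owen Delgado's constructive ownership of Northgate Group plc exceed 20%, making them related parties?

Yes

By parent–child attribution (R2), Owen Delgado is treated as also owning Marco Delgado's interest in Oakhollow Capital LLC, giving 18% + 27% = 45%.
By parent–child attribution (R2), Owen Delgado is treated as also owning Marco Delgado's interest in Halcyon Foods Inc, giving 59% + 32% = 91%.
Chain via Oakhollow Capital LLC → Clearview Textiles S.p.A. (R3): 45% × 52% × 64% = 14.976% of Northgate Group plc.
Chain via Halcyon Foods Inc. → Stonebridge Partners LP (R3): 91% × 71% × 14% = 9.0454% of Northgate Group plc.
Aggregating (R1): 14.976% + 9.0454% = 24.0214%.
24.0214% exceeds the 20% threshold, so Owen is a related party to Northgate Group plc.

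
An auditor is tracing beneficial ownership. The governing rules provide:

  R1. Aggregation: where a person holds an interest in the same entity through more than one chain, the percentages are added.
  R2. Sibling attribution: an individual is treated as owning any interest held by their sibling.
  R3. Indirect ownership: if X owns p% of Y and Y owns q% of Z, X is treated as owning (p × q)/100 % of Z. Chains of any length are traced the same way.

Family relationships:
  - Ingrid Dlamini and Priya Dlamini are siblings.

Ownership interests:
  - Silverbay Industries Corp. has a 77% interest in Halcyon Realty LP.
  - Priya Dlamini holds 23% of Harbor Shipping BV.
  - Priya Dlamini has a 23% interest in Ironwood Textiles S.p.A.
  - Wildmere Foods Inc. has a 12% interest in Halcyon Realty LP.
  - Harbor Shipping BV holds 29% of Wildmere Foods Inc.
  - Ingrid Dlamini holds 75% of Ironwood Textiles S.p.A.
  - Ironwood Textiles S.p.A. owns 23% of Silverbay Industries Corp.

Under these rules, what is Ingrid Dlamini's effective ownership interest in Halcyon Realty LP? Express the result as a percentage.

By sibling attribution (R2), Ingrid Dlamini is treated as also owning Priya Dlamini's interest in Ironwood Textiles S.p.A, giving 75% + 23% = 98%.
By sibling attribution (R2), Ingrid Dlamini is treated as owning Priya Dlamini's 23% interest in Harbor Shipping BV.
Chain via Ironwood Textiles S.p.A. → Silverbay Industries Corp. (R3): 98% × 23% × 77% = 17.3558% of Halcyon Realty LP.
Chain via Harbor Shipping BV → Wildmere Foods Inc. (R3): 23% × 29% × 12% = 0.8004% of Halcyon Realty LP.
Aggregating (R1): 17.3558% + 0.8004% = 18.1562%.

18.1562%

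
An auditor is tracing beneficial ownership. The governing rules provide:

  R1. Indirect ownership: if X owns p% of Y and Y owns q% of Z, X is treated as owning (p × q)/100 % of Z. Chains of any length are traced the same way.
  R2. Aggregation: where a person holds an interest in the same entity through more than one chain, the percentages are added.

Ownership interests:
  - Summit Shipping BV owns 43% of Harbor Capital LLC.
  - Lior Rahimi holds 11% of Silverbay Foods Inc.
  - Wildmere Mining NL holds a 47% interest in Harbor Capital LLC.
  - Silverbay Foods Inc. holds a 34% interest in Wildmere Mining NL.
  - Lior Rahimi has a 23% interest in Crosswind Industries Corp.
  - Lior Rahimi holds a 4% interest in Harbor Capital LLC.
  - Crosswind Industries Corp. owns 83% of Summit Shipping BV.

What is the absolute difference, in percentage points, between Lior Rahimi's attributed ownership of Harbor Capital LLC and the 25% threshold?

11.0335

Chain via Silverbay Foods Inc. → Wildmere Mining NL (R1): 11% × 34% × 47% = 1.7578% of Harbor Capital LLC.
Chain via Crosswind Industries Corp. → Summit Shipping BV (R1): 23% × 83% × 43% = 8.2087% of Harbor Capital LLC.
Direct interest in Harbor Capital LLC: 4%.
Aggregating (R2): 1.7578% + 8.2087% + 4% = 13.9665%.
13.9665% falls short of the 25% threshold by 11.0335 percentage points.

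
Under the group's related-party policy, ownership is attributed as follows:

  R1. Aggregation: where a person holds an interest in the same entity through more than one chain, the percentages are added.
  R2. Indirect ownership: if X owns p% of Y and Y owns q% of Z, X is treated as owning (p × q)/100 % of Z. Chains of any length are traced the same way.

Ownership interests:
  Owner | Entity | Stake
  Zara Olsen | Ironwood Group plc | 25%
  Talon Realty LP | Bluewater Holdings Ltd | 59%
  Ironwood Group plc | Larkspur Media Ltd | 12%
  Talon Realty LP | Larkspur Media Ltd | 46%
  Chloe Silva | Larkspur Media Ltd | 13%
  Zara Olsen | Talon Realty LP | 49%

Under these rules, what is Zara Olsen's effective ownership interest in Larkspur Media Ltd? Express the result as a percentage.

25.54%

Chain via Talon Realty LP (R2): 49% × 46% = 22.54% of Larkspur Media Ltd.
Chain via Ironwood Group plc (R2): 25% × 12% = 3% of Larkspur Media Ltd.
Aggregating (R1): 22.54% + 3% = 25.54%.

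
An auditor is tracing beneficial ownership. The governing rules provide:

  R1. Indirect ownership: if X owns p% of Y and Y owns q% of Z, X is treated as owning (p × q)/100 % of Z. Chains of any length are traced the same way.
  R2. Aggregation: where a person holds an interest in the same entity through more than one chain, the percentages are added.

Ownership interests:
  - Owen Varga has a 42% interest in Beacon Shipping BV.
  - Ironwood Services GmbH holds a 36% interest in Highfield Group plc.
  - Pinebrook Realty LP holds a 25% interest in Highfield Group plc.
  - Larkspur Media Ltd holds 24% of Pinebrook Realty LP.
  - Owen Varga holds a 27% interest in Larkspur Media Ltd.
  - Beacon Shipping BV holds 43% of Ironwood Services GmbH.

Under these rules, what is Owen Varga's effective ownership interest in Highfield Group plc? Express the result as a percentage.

Chain via Beacon Shipping BV → Ironwood Services GmbH (R1): 42% × 43% × 36% = 6.5016% of Highfield Group plc.
Chain via Larkspur Media Ltd → Pinebrook Realty LP (R1): 27% × 24% × 25% = 1.62% of Highfield Group plc.
Aggregating (R2): 6.5016% + 1.62% = 8.1216%.

8.1216%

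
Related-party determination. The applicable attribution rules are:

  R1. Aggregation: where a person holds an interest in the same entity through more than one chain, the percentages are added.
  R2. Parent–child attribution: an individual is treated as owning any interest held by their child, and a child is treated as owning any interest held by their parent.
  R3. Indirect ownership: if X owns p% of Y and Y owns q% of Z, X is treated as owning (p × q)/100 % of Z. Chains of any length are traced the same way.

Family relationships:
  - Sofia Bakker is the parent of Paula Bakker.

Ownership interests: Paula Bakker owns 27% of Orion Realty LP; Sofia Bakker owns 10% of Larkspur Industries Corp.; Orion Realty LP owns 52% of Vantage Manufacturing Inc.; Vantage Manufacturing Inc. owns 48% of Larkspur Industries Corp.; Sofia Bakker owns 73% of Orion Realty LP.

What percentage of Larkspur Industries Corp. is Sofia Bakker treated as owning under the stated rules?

34.96%

By parent–child attribution (R2), Sofia Bakker is treated as also owning Paula Bakker's interest in Orion Realty LP, giving 73% + 27% = 100%.
Chain via Orion Realty LP → Vantage Manufacturing Inc. (R3): 100% × 52% × 48% = 24.96% of Larkspur Industries Corp.
Direct interest in Larkspur Industries Corp: 10%.
Aggregating (R1): 24.96% + 10% = 34.96%.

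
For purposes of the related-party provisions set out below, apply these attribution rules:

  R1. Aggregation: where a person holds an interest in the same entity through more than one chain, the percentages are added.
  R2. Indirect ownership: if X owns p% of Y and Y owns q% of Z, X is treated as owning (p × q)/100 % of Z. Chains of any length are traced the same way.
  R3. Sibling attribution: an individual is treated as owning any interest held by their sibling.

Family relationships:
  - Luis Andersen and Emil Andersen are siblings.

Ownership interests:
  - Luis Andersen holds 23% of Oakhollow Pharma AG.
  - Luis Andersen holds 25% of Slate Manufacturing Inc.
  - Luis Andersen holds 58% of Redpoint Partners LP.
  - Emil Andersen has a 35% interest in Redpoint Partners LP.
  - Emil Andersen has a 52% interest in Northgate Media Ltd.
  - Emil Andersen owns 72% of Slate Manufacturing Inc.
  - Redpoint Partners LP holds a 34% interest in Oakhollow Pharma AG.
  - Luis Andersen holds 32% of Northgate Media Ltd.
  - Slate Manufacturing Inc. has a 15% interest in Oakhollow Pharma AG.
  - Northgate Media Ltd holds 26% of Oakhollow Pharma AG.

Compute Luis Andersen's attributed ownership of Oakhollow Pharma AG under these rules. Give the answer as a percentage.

By sibling attribution (R3), Luis Andersen is treated as also owning Emil Andersen's interest in Redpoint Partners LP, giving 58% + 35% = 93%.
By sibling attribution (R3), Luis Andersen is treated as also owning Emil Andersen's interest in Slate Manufacturing Inc, giving 25% + 72% = 97%.
By sibling attribution (R3), Luis Andersen is treated as also owning Emil Andersen's interest in Northgate Media Ltd, giving 32% + 52% = 84%.
Chain via Redpoint Partners LP (R2): 93% × 34% = 31.62% of Oakhollow Pharma AG.
Chain via Slate Manufacturing Inc. (R2): 97% × 15% = 14.55% of Oakhollow Pharma AG.
Chain via Northgate Media Ltd (R2): 84% × 26% = 21.84% of Oakhollow Pharma AG.
Direct interest in Oakhollow Pharma AG: 23%.
Aggregating (R1): 31.62% + 14.55% + 21.84% + 23% = 91.01%.

91.01%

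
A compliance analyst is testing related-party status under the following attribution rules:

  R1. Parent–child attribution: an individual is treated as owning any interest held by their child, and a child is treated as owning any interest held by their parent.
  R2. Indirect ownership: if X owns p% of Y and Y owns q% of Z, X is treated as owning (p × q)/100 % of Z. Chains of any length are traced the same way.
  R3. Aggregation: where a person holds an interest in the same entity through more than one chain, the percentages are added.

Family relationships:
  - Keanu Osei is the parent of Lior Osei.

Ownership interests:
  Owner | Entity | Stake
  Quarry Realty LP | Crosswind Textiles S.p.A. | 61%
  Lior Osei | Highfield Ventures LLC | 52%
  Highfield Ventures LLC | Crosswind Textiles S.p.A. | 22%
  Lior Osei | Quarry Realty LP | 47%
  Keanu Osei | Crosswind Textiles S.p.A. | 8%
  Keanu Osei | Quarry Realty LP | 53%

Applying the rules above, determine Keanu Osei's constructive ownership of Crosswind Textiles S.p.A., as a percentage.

80.44%

By parent–child attribution (R1), Keanu Osei is treated as also owning Lior Osei's interest in Quarry Realty LP, giving 53% + 47% = 100%.
By parent–child attribution (R1), Keanu Osei is treated as owning Lior Osei's 52% interest in Highfield Ventures LLC.
Chain via Quarry Realty LP (R2): 100% × 61% = 61% of Crosswind Textiles S.p.A.
Direct interest in Crosswind Textiles S.p.A: 8%.
Chain via Highfield Ventures LLC (R2): 52% × 22% = 11.44% of Crosswind Textiles S.p.A.
Aggregating (R3): 61% + 8% + 11.44% = 80.44%.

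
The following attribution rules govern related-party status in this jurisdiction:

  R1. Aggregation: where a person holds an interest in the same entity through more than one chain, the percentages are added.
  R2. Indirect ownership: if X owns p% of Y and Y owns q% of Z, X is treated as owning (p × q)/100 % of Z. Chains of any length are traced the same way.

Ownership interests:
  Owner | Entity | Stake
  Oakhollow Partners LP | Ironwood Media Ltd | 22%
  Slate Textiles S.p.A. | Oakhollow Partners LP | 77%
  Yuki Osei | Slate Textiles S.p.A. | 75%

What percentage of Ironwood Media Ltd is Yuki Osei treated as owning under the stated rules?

12.705%

Chain via Slate Textiles S.p.A. → Oakhollow Partners LP (R2): 75% × 77% × 22% = 12.705% of Ironwood Media Ltd.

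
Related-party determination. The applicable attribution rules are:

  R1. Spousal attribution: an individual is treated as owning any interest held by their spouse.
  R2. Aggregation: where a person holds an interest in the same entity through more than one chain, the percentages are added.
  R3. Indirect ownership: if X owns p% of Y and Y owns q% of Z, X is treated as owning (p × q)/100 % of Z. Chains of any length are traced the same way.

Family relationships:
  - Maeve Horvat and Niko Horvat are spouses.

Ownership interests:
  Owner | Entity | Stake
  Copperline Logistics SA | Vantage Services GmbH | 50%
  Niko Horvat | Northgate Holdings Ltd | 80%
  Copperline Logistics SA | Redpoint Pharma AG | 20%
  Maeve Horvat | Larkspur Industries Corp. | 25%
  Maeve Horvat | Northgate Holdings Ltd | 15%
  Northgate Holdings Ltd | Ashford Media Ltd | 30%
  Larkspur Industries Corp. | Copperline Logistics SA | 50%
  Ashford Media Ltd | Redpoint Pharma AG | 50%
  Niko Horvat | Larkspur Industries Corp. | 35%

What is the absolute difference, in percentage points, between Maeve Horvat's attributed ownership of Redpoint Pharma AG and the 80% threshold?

By spousal attribution (R1), Maeve Horvat is treated as also owning Niko Horvat's interest in Larkspur Industries Corp, giving 25% + 35% = 60%.
By spousal attribution (R1), Maeve Horvat is treated as also owning Niko Horvat's interest in Northgate Holdings Ltd, giving 15% + 80% = 95%.
Chain via Larkspur Industries Corp. → Copperline Logistics SA (R3): 60% × 50% × 20% = 6% of Redpoint Pharma AG.
Chain via Northgate Holdings Ltd → Ashford Media Ltd (R3): 95% × 30% × 50% = 14.25% of Redpoint Pharma AG.
Aggregating (R2): 6% + 14.25% = 20.25%.
20.25% falls short of the 80% threshold by 59.75 percentage points.

59.75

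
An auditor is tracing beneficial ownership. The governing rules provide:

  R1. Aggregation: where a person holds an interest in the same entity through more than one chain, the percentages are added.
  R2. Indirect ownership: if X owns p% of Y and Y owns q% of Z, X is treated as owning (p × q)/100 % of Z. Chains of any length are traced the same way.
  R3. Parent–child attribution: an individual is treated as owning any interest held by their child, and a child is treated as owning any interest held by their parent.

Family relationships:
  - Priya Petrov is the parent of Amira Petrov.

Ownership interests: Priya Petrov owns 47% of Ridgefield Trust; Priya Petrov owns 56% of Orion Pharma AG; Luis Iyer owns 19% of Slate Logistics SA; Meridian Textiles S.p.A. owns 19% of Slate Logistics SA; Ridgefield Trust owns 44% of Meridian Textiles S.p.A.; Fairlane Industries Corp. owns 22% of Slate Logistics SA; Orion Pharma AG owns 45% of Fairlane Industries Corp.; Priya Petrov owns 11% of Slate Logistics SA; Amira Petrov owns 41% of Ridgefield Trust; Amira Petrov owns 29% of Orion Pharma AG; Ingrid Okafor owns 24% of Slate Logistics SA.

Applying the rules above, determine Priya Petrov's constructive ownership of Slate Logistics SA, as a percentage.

26.7718%

By parent–child attribution (R3), Priya Petrov is treated as also owning Amira Petrov's interest in Orion Pharma AG, giving 56% + 29% = 85%.
By parent–child attribution (R3), Priya Petrov is treated as also owning Amira Petrov's interest in Ridgefield Trust, giving 47% + 41% = 88%.
Chain via Orion Pharma AG → Fairlane Industries Corp. (R2): 85% × 45% × 22% = 8.415% of Slate Logistics SA.
Chain via Ridgefield Trust → Meridian Textiles S.p.A. (R2): 88% × 44% × 19% = 7.3568% of Slate Logistics SA.
Direct interest in Slate Logistics SA: 11%.
Aggregating (R1): 8.415% + 7.3568% + 11% = 26.7718%.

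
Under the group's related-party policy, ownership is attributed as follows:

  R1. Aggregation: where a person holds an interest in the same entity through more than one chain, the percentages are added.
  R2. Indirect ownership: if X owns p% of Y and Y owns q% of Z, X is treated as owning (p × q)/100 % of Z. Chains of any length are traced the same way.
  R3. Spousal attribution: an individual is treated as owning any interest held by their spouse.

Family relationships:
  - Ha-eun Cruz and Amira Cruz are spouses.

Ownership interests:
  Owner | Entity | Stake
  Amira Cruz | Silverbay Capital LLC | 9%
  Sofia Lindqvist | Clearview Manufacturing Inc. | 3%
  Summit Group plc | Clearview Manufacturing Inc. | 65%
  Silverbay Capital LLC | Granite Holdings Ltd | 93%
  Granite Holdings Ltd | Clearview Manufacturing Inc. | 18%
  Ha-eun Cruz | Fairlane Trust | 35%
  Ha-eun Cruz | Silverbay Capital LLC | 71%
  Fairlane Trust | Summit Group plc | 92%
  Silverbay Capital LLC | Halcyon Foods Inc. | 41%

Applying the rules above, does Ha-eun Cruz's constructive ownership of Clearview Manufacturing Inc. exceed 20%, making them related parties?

By spousal attribution (R3), Ha-eun Cruz is treated as also owning Amira Cruz's interest in Silverbay Capital LLC, giving 71% + 9% = 80%.
Chain via Fairlane Trust → Summit Group plc (R2): 35% × 92% × 65% = 20.93% of Clearview Manufacturing Inc.
Chain via Silverbay Capital LLC → Granite Holdings Ltd (R2): 80% × 93% × 18% = 13.392% of Clearview Manufacturing Inc.
Aggregating (R1): 20.93% + 13.392% = 34.322%.
34.322% exceeds the 20% threshold, so Ha-eun is a related party to Clearview Manufacturing Inc.

Yes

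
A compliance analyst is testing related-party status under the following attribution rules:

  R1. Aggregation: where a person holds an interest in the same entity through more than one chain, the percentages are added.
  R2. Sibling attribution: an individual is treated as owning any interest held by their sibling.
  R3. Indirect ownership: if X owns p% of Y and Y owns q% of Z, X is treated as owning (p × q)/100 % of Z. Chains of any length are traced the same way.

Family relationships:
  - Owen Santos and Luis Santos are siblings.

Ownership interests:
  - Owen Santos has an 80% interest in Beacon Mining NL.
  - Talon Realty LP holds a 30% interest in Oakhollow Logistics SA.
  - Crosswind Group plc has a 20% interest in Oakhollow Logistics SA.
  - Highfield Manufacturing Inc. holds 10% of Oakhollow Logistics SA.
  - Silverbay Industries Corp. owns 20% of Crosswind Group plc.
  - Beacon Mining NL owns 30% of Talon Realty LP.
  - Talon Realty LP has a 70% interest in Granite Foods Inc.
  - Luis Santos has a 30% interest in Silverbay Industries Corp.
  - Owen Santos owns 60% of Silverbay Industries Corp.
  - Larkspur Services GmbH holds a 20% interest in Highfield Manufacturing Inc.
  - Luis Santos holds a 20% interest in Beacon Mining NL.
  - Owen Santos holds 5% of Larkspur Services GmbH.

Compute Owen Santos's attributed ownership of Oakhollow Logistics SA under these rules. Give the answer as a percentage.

12.7%

By sibling attribution (R2), Owen Santos is treated as also owning Luis Santos's interest in Beacon Mining NL, giving 80% + 20% = 100%.
By sibling attribution (R2), Owen Santos is treated as also owning Luis Santos's interest in Silverbay Industries Corp, giving 60% + 30% = 90%.
Chain via Beacon Mining NL → Talon Realty LP (R3): 100% × 30% × 30% = 9% of Oakhollow Logistics SA.
Chain via Silverbay Industries Corp. → Crosswind Group plc (R3): 90% × 20% × 20% = 3.6% of Oakhollow Logistics SA.
Chain via Larkspur Services GmbH → Highfield Manufacturing Inc. (R3): 5% × 20% × 10% = 0.1% of Oakhollow Logistics SA.
Aggregating (R1): 9% + 3.6% + 0.1% = 12.7%.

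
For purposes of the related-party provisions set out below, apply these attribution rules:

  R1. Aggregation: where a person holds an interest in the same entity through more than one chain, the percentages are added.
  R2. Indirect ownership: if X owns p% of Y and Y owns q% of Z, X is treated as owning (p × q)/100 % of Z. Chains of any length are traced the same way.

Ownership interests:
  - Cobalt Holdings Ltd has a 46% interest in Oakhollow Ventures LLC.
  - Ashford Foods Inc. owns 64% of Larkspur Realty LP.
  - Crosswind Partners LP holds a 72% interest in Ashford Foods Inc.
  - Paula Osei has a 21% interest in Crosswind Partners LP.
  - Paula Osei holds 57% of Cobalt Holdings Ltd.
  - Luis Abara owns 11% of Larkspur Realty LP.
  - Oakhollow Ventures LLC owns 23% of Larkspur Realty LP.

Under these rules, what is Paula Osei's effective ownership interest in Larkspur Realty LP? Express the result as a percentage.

Chain via Crosswind Partners LP → Ashford Foods Inc. (R2): 21% × 72% × 64% = 9.6768% of Larkspur Realty LP.
Chain via Cobalt Holdings Ltd → Oakhollow Ventures LLC (R2): 57% × 46% × 23% = 6.0306% of Larkspur Realty LP.
Aggregating (R1): 9.6768% + 6.0306% = 15.7074%.

15.7074%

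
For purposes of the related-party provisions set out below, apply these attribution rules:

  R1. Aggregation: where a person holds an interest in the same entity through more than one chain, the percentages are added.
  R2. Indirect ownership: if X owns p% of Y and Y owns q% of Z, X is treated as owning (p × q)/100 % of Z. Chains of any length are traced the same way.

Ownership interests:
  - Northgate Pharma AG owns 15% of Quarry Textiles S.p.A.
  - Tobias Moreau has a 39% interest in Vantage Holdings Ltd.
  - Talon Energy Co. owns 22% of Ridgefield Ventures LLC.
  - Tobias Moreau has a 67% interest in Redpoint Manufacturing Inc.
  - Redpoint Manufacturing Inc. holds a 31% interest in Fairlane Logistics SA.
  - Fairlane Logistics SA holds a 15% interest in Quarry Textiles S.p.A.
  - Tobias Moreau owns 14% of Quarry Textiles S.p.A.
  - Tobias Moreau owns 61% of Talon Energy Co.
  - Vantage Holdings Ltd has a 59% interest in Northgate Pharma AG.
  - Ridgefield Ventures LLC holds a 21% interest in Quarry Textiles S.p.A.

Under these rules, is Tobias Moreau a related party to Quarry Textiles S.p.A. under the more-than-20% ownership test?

Yes

Chain via Vantage Holdings Ltd → Northgate Pharma AG (R2): 39% × 59% × 15% = 3.4515% of Quarry Textiles S.p.A.
Chain via Redpoint Manufacturing Inc. → Fairlane Logistics SA (R2): 67% × 31% × 15% = 3.1155% of Quarry Textiles S.p.A.
Chain via Talon Energy Co. → Ridgefield Ventures LLC (R2): 61% × 22% × 21% = 2.8182% of Quarry Textiles S.p.A.
Direct interest in Quarry Textiles S.p.A: 14%.
Aggregating (R1): 3.4515% + 3.1155% + 2.8182% + 14% = 23.3852%.
23.3852% exceeds the 20% threshold, so Tobias is a related party to Quarry Textiles S.p.A.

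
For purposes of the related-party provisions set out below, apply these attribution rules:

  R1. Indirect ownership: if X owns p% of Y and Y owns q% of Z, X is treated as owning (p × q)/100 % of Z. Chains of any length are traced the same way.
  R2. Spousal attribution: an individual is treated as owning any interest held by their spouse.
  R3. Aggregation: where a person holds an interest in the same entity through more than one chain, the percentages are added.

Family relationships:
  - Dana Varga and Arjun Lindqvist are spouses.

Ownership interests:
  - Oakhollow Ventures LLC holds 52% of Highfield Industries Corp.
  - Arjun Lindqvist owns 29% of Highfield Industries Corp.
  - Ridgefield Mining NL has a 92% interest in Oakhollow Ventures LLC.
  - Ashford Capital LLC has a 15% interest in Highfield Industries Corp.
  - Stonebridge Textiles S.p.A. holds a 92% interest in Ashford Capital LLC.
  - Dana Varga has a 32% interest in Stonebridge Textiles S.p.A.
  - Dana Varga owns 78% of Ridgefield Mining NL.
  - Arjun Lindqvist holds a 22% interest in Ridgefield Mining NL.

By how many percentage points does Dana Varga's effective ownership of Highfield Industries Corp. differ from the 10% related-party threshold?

By spousal attribution (R2), Dana Varga is treated as also owning Arjun Lindqvist's interest in Ridgefield Mining NL, giving 78% + 22% = 100%.
By spousal attribution (R2), Dana Varga is treated as owning Arjun Lindqvist's 29% interest in Highfield Industries Corp.
Chain via Ridgefield Mining NL → Oakhollow Ventures LLC (R1): 100% × 92% × 52% = 47.84% of Highfield Industries Corp.
Chain via Stonebridge Textiles S.p.A. → Ashford Capital LLC (R1): 32% × 92% × 15% = 4.416% of Highfield Industries Corp.
Direct interest in Highfield Industries Corp: 29%.
Aggregating (R3): 47.84% + 4.416% + 29% = 81.256%.
81.256% exceeds the 10% threshold by 71.256 percentage points.

71.256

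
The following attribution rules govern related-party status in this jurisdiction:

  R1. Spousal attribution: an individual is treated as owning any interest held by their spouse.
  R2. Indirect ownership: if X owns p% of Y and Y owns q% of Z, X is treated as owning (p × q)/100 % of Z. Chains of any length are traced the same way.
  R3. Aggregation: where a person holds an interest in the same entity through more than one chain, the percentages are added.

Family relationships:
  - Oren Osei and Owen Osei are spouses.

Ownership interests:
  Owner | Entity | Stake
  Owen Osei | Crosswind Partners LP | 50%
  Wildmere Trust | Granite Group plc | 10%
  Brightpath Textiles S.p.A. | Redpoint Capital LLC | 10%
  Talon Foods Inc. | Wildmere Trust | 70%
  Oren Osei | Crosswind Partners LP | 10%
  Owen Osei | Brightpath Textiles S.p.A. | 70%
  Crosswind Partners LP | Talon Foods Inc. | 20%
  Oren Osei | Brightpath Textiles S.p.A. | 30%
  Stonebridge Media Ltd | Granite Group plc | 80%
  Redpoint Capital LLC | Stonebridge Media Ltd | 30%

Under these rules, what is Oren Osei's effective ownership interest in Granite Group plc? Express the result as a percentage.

3.24%

By spousal attribution (R1), Oren Osei is treated as also owning Owen Osei's interest in Crosswind Partners LP, giving 10% + 50% = 60%.
By spousal attribution (R1), Oren Osei is treated as also owning Owen Osei's interest in Brightpath Textiles S.p.A, giving 30% + 70% = 100%.
Chain via Crosswind Partners LP → Talon Foods Inc. → Wildmere Trust (R2): 60% × 20% × 70% × 10% = 0.84% of Granite Group plc.
Chain via Brightpath Textiles S.p.A. → Redpoint Capital LLC → Stonebridge Media Ltd (R2): 100% × 10% × 30% × 80% = 2.4% of Granite Group plc.
Aggregating (R3): 0.84% + 2.4% = 3.24%.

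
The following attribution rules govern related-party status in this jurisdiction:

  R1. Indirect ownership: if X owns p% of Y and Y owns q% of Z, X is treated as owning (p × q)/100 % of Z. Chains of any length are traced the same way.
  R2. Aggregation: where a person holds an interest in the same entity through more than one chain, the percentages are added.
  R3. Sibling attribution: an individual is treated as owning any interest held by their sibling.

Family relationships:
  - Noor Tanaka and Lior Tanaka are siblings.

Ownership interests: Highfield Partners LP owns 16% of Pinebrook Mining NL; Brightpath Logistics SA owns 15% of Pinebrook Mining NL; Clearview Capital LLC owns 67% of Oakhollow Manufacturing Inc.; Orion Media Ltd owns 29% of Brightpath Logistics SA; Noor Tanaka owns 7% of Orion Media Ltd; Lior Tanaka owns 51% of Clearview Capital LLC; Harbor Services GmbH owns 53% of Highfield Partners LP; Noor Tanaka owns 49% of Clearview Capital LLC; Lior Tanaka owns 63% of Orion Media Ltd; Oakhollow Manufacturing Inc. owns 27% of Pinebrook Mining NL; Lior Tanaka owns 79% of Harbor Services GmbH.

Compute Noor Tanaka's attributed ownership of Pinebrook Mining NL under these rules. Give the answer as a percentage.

By sibling attribution (R3), Noor Tanaka is treated as also owning Lior Tanaka's interest in Orion Media Ltd, giving 7% + 63% = 70%.
By sibling attribution (R3), Noor Tanaka is treated as also owning Lior Tanaka's interest in Clearview Capital LLC, giving 49% + 51% = 100%.
By sibling attribution (R3), Noor Tanaka is treated as owning Lior Tanaka's 79% interest in Harbor Services GmbH.
Chain via Orion Media Ltd → Brightpath Logistics SA (R1): 70% × 29% × 15% = 3.045% of Pinebrook Mining NL.
Chain via Clearview Capital LLC → Oakhollow Manufacturing Inc. (R1): 100% × 67% × 27% = 18.09% of Pinebrook Mining NL.
Chain via Harbor Services GmbH → Highfield Partners LP (R1): 79% × 53% × 16% = 6.6992% of Pinebrook Mining NL.
Aggregating (R2): 3.045% + 18.09% + 6.6992% = 27.8342%.

27.8342%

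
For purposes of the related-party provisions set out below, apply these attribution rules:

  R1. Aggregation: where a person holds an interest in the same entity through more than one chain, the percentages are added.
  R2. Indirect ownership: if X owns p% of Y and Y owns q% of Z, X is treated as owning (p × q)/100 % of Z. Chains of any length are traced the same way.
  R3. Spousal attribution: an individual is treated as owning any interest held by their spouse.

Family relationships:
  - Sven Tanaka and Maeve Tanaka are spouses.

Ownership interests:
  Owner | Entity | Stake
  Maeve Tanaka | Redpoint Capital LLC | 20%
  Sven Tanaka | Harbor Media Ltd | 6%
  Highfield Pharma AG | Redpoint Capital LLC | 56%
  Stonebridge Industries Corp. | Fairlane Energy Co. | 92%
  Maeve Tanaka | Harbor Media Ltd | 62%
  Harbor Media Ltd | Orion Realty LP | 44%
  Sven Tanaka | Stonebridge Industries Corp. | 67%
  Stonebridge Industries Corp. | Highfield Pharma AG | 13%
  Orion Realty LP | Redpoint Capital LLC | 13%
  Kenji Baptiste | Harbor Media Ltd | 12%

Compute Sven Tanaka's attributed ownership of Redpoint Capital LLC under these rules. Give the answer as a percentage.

By spousal attribution (R3), Sven Tanaka is treated as also owning Maeve Tanaka's interest in Harbor Media Ltd, giving 6% + 62% = 68%.
By spousal attribution (R3), Sven Tanaka is treated as owning Maeve Tanaka's 20% interest in Redpoint Capital LLC.
Chain via Stonebridge Industries Corp. → Highfield Pharma AG (R2): 67% × 13% × 56% = 4.8776% of Redpoint Capital LLC.
Chain via Harbor Media Ltd → Orion Realty LP (R2): 68% × 44% × 13% = 3.8896% of Redpoint Capital LLC.
Direct interest in Redpoint Capital LLC: 20%.
Aggregating (R1): 4.8776% + 3.8896% + 20% = 28.7672%.

28.7672%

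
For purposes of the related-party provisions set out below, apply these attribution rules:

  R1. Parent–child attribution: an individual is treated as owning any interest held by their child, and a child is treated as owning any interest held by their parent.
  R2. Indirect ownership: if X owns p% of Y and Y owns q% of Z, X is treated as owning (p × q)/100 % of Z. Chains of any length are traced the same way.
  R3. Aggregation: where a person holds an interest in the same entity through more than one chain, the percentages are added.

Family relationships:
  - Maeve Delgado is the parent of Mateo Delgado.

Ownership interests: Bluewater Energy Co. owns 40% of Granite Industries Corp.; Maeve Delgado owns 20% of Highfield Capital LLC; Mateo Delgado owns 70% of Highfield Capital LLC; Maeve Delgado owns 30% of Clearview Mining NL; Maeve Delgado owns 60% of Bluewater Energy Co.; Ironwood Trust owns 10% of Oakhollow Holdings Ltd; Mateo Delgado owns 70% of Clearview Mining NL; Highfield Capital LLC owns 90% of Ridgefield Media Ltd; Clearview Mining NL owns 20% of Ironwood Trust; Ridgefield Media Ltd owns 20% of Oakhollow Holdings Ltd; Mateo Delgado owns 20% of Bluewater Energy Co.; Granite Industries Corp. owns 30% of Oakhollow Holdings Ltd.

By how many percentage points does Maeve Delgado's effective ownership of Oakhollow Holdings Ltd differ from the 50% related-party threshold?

By parent–child attribution (R1), Maeve Delgado is treated as also owning Mateo Delgado's interest in Highfield Capital LLC, giving 20% + 70% = 90%.
By parent–child attribution (R1), Maeve Delgado is treated as also owning Mateo Delgado's interest in Bluewater Energy Co, giving 60% + 20% = 80%.
By parent–child attribution (R1), Maeve Delgado is treated as also owning Mateo Delgado's interest in Clearview Mining NL, giving 30% + 70% = 100%.
Chain via Highfield Capital LLC → Ridgefield Media Ltd (R2): 90% × 90% × 20% = 16.2% of Oakhollow Holdings Ltd.
Chain via Bluewater Energy Co. → Granite Industries Corp. (R2): 80% × 40% × 30% = 9.6% of Oakhollow Holdings Ltd.
Chain via Clearview Mining NL → Ironwood Trust (R2): 100% × 20% × 10% = 2% of Oakhollow Holdings Ltd.
Aggregating (R3): 16.2% + 9.6% + 2% = 27.8%.
27.8% falls short of the 50% threshold by 22.2 percentage points.

22.2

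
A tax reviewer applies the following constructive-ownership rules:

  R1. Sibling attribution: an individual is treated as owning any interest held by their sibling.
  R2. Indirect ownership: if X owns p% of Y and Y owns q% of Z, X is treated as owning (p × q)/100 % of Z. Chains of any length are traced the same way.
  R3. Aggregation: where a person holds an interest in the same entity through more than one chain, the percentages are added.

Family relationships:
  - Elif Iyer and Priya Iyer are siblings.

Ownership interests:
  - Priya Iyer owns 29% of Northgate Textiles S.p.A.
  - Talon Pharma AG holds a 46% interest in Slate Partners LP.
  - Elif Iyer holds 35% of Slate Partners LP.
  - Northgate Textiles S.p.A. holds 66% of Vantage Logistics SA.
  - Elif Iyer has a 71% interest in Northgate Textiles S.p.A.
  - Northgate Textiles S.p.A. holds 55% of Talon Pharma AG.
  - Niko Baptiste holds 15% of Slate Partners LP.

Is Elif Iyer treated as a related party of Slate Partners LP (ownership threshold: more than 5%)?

Yes

By sibling attribution (R1), Elif Iyer is treated as also owning Priya Iyer's interest in Northgate Textiles S.p.A, giving 71% + 29% = 100%.
Chain via Northgate Textiles S.p.A. → Talon Pharma AG (R2): 100% × 55% × 46% = 25.3% of Slate Partners LP.
Direct interest in Slate Partners LP: 35%.
Aggregating (R3): 25.3% + 35% = 60.3%.
60.3% exceeds the 5% threshold, so Elif is a related party to Slate Partners LP.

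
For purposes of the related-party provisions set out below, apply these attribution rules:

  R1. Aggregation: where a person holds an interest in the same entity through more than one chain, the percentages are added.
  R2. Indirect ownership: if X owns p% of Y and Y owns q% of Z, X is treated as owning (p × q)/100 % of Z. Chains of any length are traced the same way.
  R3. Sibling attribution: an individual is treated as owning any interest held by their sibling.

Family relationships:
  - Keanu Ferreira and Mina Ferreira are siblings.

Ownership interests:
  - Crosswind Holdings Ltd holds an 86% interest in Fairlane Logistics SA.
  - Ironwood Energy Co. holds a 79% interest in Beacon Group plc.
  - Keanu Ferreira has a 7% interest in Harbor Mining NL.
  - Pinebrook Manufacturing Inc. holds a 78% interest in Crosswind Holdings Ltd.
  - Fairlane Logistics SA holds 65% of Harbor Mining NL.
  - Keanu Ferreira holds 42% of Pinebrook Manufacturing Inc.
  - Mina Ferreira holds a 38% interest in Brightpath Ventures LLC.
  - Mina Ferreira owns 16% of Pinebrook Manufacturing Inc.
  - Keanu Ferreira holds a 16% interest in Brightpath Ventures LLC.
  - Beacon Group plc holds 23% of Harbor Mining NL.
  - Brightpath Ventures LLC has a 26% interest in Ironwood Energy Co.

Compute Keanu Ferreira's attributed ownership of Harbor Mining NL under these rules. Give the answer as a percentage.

By sibling attribution (R3), Keanu Ferreira is treated as also owning Mina Ferreira's interest in Brightpath Ventures LLC, giving 16% + 38% = 54%.
By sibling attribution (R3), Keanu Ferreira is treated as also owning Mina Ferreira's interest in Pinebrook Manufacturing Inc, giving 42% + 16% = 58%.
Chain via Brightpath Ventures LLC → Ironwood Energy Co. → Beacon Group plc (R2): 54% × 26% × 79% × 23% = 2.551068% of Harbor Mining NL.
Chain via Pinebrook Manufacturing Inc. → Crosswind Holdings Ltd → Fairlane Logistics SA (R2): 58% × 78% × 86% × 65% = 25.28916% of Harbor Mining NL.
Direct interest in Harbor Mining NL: 7%.
Aggregating (R1): 2.551068% + 25.28916% + 7% = 34.840228%.

34.840228%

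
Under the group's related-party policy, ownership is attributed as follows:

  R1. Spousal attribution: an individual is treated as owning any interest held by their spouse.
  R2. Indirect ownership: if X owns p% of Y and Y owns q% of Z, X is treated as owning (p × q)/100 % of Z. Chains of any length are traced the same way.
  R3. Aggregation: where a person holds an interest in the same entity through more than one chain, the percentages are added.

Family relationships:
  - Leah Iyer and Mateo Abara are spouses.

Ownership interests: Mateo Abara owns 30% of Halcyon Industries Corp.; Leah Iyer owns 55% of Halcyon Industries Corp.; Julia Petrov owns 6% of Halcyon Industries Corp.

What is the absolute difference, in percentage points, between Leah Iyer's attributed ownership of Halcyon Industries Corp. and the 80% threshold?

By spousal attribution (R1), Leah Iyer is treated as also owning Mateo Abara's interest in Halcyon Industries Corp, giving 55% + 30% = 85%.
Direct interest in Halcyon Industries Corp: 85%.
85% exceeds the 80% threshold by 5 percentage points.

5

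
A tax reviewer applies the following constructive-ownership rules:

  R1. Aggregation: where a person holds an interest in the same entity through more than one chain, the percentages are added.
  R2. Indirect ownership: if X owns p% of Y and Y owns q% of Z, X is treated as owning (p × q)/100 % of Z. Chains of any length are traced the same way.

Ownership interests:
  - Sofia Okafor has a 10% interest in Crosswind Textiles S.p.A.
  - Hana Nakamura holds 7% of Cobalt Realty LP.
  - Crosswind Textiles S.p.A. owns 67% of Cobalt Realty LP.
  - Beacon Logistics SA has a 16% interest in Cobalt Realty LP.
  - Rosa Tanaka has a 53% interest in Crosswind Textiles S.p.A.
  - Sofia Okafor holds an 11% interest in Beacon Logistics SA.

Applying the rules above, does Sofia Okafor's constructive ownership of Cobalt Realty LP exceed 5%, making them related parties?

Chain via Crosswind Textiles S.p.A. (R2): 10% × 67% = 6.7% of Cobalt Realty LP.
Chain via Beacon Logistics SA (R2): 11% × 16% = 1.76% of Cobalt Realty LP.
Aggregating (R1): 6.7% + 1.76% = 8.46%.
8.46% exceeds the 5% threshold, so Sofia is a related party to Cobalt Realty LP.

Yes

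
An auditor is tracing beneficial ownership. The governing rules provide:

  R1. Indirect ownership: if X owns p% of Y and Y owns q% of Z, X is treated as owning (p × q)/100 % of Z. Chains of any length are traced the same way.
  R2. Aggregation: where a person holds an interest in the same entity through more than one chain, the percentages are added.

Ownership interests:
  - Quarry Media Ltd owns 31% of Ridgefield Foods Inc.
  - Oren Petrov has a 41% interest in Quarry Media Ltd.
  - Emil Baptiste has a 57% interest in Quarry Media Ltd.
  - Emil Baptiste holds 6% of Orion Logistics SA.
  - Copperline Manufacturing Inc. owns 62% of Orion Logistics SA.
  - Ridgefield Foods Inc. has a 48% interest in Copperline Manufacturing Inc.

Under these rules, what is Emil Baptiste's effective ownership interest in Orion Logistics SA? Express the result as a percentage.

11.258592%

Chain via Quarry Media Ltd → Ridgefield Foods Inc. → Copperline Manufacturing Inc. (R1): 57% × 31% × 48% × 62% = 5.258592% of Orion Logistics SA.
Direct interest in Orion Logistics SA: 6%.
Aggregating (R2): 5.258592% + 6% = 11.258592%.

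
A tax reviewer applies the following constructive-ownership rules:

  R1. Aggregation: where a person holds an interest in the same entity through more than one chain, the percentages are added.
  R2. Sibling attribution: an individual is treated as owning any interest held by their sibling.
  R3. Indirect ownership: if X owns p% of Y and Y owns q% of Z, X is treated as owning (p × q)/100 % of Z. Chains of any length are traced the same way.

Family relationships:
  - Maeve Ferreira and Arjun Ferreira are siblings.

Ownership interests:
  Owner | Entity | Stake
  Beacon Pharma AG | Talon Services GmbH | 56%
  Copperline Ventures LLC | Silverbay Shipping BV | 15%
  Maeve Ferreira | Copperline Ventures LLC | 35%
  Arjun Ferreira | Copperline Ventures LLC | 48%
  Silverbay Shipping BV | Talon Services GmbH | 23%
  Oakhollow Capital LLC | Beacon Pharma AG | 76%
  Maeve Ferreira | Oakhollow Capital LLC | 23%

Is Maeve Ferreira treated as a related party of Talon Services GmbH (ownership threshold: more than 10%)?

By sibling attribution (R2), Maeve Ferreira is treated as also owning Arjun Ferreira's interest in Copperline Ventures LLC, giving 35% + 48% = 83%.
Chain via Oakhollow Capital LLC → Beacon Pharma AG (R3): 23% × 76% × 56% = 9.7888% of Talon Services GmbH.
Chain via Copperline Ventures LLC → Silverbay Shipping BV (R3): 83% × 15% × 23% = 2.8635% of Talon Services GmbH.
Aggregating (R1): 9.7888% + 2.8635% = 12.6523%.
12.6523% exceeds the 10% threshold, so Maeve is a related party to Talon Services GmbH.

Yes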